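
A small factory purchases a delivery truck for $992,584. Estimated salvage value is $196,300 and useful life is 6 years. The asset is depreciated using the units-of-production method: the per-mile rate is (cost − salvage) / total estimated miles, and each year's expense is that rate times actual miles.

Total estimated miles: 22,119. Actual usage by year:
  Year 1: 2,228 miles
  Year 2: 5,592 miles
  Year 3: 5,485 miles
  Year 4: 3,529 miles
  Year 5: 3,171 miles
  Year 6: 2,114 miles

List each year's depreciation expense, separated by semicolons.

Depreciable base = $992,584 − $196,300 = $796,284.
Rate = $796,284 / 22,119 miles = $36 per mile.
Year 1: 2,228 × $36 = $80,208. Book value $912,376.
Year 2: 5,592 × $36 = $201,312. Book value $711,064.
Year 3: 5,485 × $36 = $197,460. Book value $513,604.
Year 4: 3,529 × $36 = $127,044. Book value $386,560.
Year 5: 3,171 × $36 = $114,156. Book value $272,404.
Year 6: 2,114 × $36 = $76,104. Book value $196,300.

$80,208; $201,312; $197,460; $127,044; $114,156; $76,104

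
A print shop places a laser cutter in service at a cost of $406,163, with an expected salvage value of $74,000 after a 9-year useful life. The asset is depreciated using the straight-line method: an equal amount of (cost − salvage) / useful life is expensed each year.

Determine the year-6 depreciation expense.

$36,907

Depreciable base = $406,163 − $74,000 = $332,163.
Annual expense = $332,163 / 9 = $36,907.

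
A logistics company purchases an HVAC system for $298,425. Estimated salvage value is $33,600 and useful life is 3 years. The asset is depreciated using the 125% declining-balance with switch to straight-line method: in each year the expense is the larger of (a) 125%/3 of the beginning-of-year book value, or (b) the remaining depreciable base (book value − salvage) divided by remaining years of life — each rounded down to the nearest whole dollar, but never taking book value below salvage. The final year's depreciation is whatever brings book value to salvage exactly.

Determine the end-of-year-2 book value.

Depreciable base = $298,425 − $33,600 = $264,825.
Year 1: DB = ⌊$298,425 × 125%/3⌋ = $124,343; SL = ⌊$264,825/3⌋ = $88,275 → take DB $124,343. Book value $174,082.
Year 2: DB = ⌊$174,082 × 125%/3⌋ = $72,534; SL = ⌊$140,482/2⌋ = $70,241 → take DB $72,534. Book value $101,548.

$101,548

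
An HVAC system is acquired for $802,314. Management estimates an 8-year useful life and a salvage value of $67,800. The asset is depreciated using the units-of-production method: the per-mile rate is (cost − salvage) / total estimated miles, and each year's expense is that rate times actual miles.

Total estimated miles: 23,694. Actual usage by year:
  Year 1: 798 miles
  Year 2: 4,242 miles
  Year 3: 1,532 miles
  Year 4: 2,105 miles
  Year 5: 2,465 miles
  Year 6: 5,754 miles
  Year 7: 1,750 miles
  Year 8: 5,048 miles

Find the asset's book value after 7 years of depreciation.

Depreciable base = $802,314 − $67,800 = $734,514.
Rate = $734,514 / 23,694 miles = $31 per mile.
Year 1: 798 × $31 = $24,738. Book value $777,576.
Year 2: 4,242 × $31 = $131,502. Book value $646,074.
Year 3: 1,532 × $31 = $47,492. Book value $598,582.
Year 4: 2,105 × $31 = $65,255. Book value $533,327.
Year 5: 2,465 × $31 = $76,415. Book value $456,912.
Year 6: 5,754 × $31 = $178,374. Book value $278,538.
Year 7: 1,750 × $31 = $54,250. Book value $224,288.

$224,288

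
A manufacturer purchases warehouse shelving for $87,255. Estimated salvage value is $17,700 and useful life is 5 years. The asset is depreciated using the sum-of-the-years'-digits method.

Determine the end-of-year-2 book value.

Depreciable base = $87,255 − $17,700 = $69,555.
Sum of the years' digits = 5+4+3+2+1 = 15.
Year 1: $69,555 × 5/15 = $23,185. Book value $64,070.
Year 2: $69,555 × 4/15 = $18,548. Book value $45,522.

$45,522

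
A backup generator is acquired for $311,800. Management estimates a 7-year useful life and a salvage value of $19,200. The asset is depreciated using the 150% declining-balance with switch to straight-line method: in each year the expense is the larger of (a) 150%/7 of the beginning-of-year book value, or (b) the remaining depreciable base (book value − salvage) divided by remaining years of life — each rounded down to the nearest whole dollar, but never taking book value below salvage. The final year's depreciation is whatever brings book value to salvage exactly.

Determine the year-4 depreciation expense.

$33,010

Depreciable base = $311,800 − $19,200 = $292,600.
Year 1: DB = ⌊$311,800 × 150%/7⌋ = $66,814; SL = ⌊$292,600/7⌋ = $41,800 → take DB $66,814. Book value $244,986.
Year 2: DB = ⌊$244,986 × 150%/7⌋ = $52,497; SL = ⌊$225,786/6⌋ = $37,631 → take DB $52,497. Book value $192,489.
Year 3: DB = ⌊$192,489 × 150%/7⌋ = $41,247; SL = ⌊$173,289/5⌋ = $34,657 → take DB $41,247. Book value $151,242.
Year 4: DB = ⌊$151,242 × 150%/7⌋ = $32,409; SL = ⌊$132,042/4⌋ = $33,010 → take SL $33,010. Book value $118,232.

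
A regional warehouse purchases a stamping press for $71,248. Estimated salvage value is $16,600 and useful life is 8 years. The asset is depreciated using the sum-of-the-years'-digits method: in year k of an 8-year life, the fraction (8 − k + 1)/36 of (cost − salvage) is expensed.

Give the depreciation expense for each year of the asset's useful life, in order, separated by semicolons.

$12,144; $10,626; $9,108; $7,590; $6,072; $4,554; $3,036; $1,518

Depreciable base = $71,248 − $16,600 = $54,648.
Sum of the years' digits = 8+7+6+5+4+3+2+1 = 36.
Year 1: $54,648 × 8/36 = $12,144. Book value $59,104.
Year 2: $54,648 × 7/36 = $10,626. Book value $48,478.
Year 3: $54,648 × 6/36 = $9,108. Book value $39,370.
Year 4: $54,648 × 5/36 = $7,590. Book value $31,780.
Year 5: $54,648 × 4/36 = $6,072. Book value $25,708.
Year 6: $54,648 × 3/36 = $4,554. Book value $21,154.
Year 7: $54,648 × 2/36 = $3,036. Book value $18,118.
Year 8: $54,648 × 1/36 = $1,518. Book value $16,600.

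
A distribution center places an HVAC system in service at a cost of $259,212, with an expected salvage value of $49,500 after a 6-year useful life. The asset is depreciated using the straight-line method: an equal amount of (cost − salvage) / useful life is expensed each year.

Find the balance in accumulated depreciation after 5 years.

Depreciable base = $259,212 − $49,500 = $209,712.
Annual expense = $209,712 / 6 = $34,952.
End of year 1: book value $224,260.
End of year 2: book value $189,308.
End of year 3: book value $154,356.
End of year 4: book value $119,404.
End of year 5: book value $84,452.
Accumulated through year 5 = $259,212 − $84,452 = $174,760.

$174,760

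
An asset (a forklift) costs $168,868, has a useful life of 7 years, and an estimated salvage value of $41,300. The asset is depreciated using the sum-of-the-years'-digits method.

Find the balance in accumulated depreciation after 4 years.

$100,232

Depreciable base = $168,868 − $41,300 = $127,568.
Sum of the years' digits = 7+6+5+4+3+2+1 = 28.
Year 1: $127,568 × 7/28 = $31,892. Book value $136,976.
Year 2: $127,568 × 6/28 = $27,336. Book value $109,640.
Year 3: $127,568 × 5/28 = $22,780. Book value $86,860.
Year 4: $127,568 × 4/28 = $18,224. Book value $68,636.
Accumulated through year 4 = $168,868 − $68,636 = $100,232.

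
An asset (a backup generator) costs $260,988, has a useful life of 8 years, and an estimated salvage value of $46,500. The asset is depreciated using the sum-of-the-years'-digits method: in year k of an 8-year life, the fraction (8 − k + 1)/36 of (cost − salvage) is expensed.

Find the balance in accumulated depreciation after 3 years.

$125,118

Depreciable base = $260,988 − $46,500 = $214,488.
Sum of the years' digits = 8+7+6+5+4+3+2+1 = 36.
Year 1: $214,488 × 8/36 = $47,664. Book value $213,324.
Year 2: $214,488 × 7/36 = $41,706. Book value $171,618.
Year 3: $214,488 × 6/36 = $35,748. Book value $135,870.
Accumulated through year 3 = $260,988 − $135,870 = $125,118.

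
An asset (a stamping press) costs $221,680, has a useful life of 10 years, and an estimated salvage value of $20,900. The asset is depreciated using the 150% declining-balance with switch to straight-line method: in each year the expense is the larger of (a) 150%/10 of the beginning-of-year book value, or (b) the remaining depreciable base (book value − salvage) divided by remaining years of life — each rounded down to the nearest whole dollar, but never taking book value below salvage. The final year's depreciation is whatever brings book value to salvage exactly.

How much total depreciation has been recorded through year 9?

$185,287

Depreciable base = $221,680 − $20,900 = $200,780.
Year 1: DB = ⌊$221,680 × 150%/10⌋ = $33,252; SL = ⌊$200,780/10⌋ = $20,078 → take DB $33,252. Book value $188,428.
Year 2: DB = ⌊$188,428 × 150%/10⌋ = $28,264; SL = ⌊$167,528/9⌋ = $18,614 → take DB $28,264. Book value $160,164.
Year 3: DB = ⌊$160,164 × 150%/10⌋ = $24,024; SL = ⌊$139,264/8⌋ = $17,408 → take DB $24,024. Book value $136,140.
Year 4: DB = ⌊$136,140 × 150%/10⌋ = $20,421; SL = ⌊$115,240/7⌋ = $16,462 → take DB $20,421. Book value $115,719.
Year 5: DB = ⌊$115,719 × 150%/10⌋ = $17,357; SL = ⌊$94,819/6⌋ = $15,803 → take DB $17,357. Book value $98,362.
Year 6: DB = ⌊$98,362 × 150%/10⌋ = $14,754; SL = ⌊$77,462/5⌋ = $15,492 → take SL $15,492. Book value $82,870.
Year 7: DB = ⌊$82,870 × 150%/10⌋ = $12,430; SL = ⌊$61,970/4⌋ = $15,492 → take SL $15,492. Book value $67,378.
Year 8: DB = ⌊$67,378 × 150%/10⌋ = $10,106; SL = ⌊$46,478/3⌋ = $15,492 → take SL $15,492. Book value $51,886.
Year 9: DB = ⌊$51,886 × 150%/10⌋ = $7,782; SL = ⌊$30,986/2⌋ = $15,493 → take SL $15,493. Book value $36,393.
Accumulated through year 9 = $221,680 − $36,393 = $185,287.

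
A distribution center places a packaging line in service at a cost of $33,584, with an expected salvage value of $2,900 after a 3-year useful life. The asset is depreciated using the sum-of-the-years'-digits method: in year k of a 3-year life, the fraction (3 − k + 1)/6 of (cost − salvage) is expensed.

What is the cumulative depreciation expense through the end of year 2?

$25,570

Depreciable base = $33,584 − $2,900 = $30,684.
Sum of the years' digits = 3+2+1 = 6.
Year 1: $30,684 × 3/6 = $15,342. Book value $18,242.
Year 2: $30,684 × 2/6 = $10,228. Book value $8,014.
Accumulated through year 2 = $33,584 − $8,014 = $25,570.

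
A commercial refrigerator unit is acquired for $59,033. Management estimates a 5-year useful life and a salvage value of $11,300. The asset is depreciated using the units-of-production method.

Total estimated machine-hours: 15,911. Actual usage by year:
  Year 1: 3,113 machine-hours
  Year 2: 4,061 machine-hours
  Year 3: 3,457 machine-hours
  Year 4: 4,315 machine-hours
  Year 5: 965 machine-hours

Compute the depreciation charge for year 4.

$12,945

Depreciable base = $59,033 − $11,300 = $47,733.
Rate = $47,733 / 15,911 machine-hours = $3 per machine-hour.
Year 1: 3,113 × $3 = $9,339. Book value $49,694.
Year 2: 4,061 × $3 = $12,183. Book value $37,511.
Year 3: 3,457 × $3 = $10,371. Book value $27,140.
Year 4: 4,315 × $3 = $12,945. Book value $14,195.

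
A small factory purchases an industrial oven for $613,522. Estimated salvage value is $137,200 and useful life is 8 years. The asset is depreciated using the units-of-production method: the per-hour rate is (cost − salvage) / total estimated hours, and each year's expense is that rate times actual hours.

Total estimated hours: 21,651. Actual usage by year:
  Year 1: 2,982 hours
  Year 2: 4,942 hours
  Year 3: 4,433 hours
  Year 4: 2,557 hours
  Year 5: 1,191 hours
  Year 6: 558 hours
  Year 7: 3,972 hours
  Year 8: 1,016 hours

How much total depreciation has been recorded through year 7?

Depreciable base = $613,522 − $137,200 = $476,322.
Rate = $476,322 / 21,651 hours = $22 per hour.
Year 1: 2,982 × $22 = $65,604. Book value $547,918.
Year 2: 4,942 × $22 = $108,724. Book value $439,194.
Year 3: 4,433 × $22 = $97,526. Book value $341,668.
Year 4: 2,557 × $22 = $56,254. Book value $285,414.
Year 5: 1,191 × $22 = $26,202. Book value $259,212.
Year 6: 558 × $22 = $12,276. Book value $246,936.
Year 7: 3,972 × $22 = $87,384. Book value $159,552.
Accumulated through year 7 = $613,522 − $159,552 = $453,970.

$453,970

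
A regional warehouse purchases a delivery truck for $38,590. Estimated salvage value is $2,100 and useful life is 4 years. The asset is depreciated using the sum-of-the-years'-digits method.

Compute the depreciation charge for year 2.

$10,947

Depreciable base = $38,590 − $2,100 = $36,490.
Sum of the years' digits = 4+3+2+1 = 10.
Year 1: $36,490 × 4/10 = $14,596. Book value $23,994.
Year 2: $36,490 × 3/10 = $10,947. Book value $13,047.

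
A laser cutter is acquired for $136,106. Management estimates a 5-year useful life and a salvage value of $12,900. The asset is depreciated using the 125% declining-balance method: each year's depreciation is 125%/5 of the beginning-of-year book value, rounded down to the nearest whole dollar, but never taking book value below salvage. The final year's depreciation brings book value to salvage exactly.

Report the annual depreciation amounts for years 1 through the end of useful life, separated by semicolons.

$34,026; $25,520; $19,140; $14,355; $30,165

Depreciable base = $136,106 − $12,900 = $123,206.
Year 1: ⌊$136,106 × 125%/5⌋ = $34,026. Book value $102,080.
Year 2: ⌊$102,080 × 125%/5⌋ = $25,520. Book value $76,560.
Year 3: ⌊$76,560 × 125%/5⌋ = $19,140. Book value $57,420.
Year 4: ⌊$57,420 × 125%/5⌋ = $14,355. Book value $43,065.
Year 5 (final): $43,065 − $12,900 = $30,165. Book value $12,900.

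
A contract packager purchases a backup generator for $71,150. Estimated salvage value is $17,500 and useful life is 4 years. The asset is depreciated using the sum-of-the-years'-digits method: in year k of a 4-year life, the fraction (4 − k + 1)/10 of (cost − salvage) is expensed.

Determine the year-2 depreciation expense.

$16,095

Depreciable base = $71,150 − $17,500 = $53,650.
Sum of the years' digits = 4+3+2+1 = 10.
Year 1: $53,650 × 4/10 = $21,460. Book value $49,690.
Year 2: $53,650 × 3/10 = $16,095. Book value $33,595.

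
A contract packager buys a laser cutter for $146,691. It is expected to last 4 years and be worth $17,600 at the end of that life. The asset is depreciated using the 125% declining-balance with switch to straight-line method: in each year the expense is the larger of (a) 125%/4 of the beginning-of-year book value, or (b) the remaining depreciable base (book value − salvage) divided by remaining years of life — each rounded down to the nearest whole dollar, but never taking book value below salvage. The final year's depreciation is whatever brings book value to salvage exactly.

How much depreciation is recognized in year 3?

Depreciable base = $146,691 − $17,600 = $129,091.
Year 1: DB = ⌊$146,691 × 125%/4⌋ = $45,840; SL = ⌊$129,091/4⌋ = $32,272 → take DB $45,840. Book value $100,851.
Year 2: DB = ⌊$100,851 × 125%/4⌋ = $31,515; SL = ⌊$83,251/3⌋ = $27,750 → take DB $31,515. Book value $69,336.
Year 3: DB = ⌊$69,336 × 125%/4⌋ = $21,667; SL = ⌊$51,736/2⌋ = $25,868 → take SL $25,868. Book value $43,468.

$25,868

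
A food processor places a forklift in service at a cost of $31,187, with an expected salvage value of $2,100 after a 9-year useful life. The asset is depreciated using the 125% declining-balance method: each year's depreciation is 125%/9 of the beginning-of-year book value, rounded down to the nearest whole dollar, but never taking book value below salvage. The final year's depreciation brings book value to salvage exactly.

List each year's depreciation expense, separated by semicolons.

$4,331; $3,730; $3,211; $2,765; $2,381; $2,051; $1,766; $1,521; $7,331

Depreciable base = $31,187 − $2,100 = $29,087.
Year 1: ⌊$31,187 × 125%/9⌋ = $4,331. Book value $26,856.
Year 2: ⌊$26,856 × 125%/9⌋ = $3,730. Book value $23,126.
Year 3: ⌊$23,126 × 125%/9⌋ = $3,211. Book value $19,915.
Year 4: ⌊$19,915 × 125%/9⌋ = $2,765. Book value $17,150.
Year 5: ⌊$17,150 × 125%/9⌋ = $2,381. Book value $14,769.
Year 6: ⌊$14,769 × 125%/9⌋ = $2,051. Book value $12,718.
Year 7: ⌊$12,718 × 125%/9⌋ = $1,766. Book value $10,952.
Year 8: ⌊$10,952 × 125%/9⌋ = $1,521. Book value $9,431.
Year 9 (final): $9,431 − $2,100 = $7,331. Book value $2,100.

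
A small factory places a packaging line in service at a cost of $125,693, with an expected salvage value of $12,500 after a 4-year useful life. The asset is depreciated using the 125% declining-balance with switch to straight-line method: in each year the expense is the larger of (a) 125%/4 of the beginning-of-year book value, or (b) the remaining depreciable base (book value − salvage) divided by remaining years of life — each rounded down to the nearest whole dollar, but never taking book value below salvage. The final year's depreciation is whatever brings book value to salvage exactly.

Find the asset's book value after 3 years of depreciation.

$35,955

Depreciable base = $125,693 − $12,500 = $113,193.
Year 1: DB = ⌊$125,693 × 125%/4⌋ = $39,279; SL = ⌊$113,193/4⌋ = $28,298 → take DB $39,279. Book value $86,414.
Year 2: DB = ⌊$86,414 × 125%/4⌋ = $27,004; SL = ⌊$73,914/3⌋ = $24,638 → take DB $27,004. Book value $59,410.
Year 3: DB = ⌊$59,410 × 125%/4⌋ = $18,565; SL = ⌊$46,910/2⌋ = $23,455 → take SL $23,455. Book value $35,955.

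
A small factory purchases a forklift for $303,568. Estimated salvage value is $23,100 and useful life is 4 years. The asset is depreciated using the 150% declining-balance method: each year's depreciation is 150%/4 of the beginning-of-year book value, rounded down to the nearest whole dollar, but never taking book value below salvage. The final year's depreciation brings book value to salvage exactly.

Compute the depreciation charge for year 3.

$44,468

Depreciable base = $303,568 − $23,100 = $280,468.
Year 1: ⌊$303,568 × 150%/4⌋ = $113,838. Book value $189,730.
Year 2: ⌊$189,730 × 150%/4⌋ = $71,148. Book value $118,582.
Year 3: ⌊$118,582 × 150%/4⌋ = $44,468. Book value $74,114.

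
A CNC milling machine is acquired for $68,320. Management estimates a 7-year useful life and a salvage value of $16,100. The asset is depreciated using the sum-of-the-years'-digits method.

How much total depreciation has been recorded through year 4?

Depreciable base = $68,320 − $16,100 = $52,220.
Sum of the years' digits = 7+6+5+4+3+2+1 = 28.
Year 1: $52,220 × 7/28 = $13,055. Book value $55,265.
Year 2: $52,220 × 6/28 = $11,190. Book value $44,075.
Year 3: $52,220 × 5/28 = $9,325. Book value $34,750.
Year 4: $52,220 × 4/28 = $7,460. Book value $27,290.
Accumulated through year 4 = $68,320 − $27,290 = $41,030.

$41,030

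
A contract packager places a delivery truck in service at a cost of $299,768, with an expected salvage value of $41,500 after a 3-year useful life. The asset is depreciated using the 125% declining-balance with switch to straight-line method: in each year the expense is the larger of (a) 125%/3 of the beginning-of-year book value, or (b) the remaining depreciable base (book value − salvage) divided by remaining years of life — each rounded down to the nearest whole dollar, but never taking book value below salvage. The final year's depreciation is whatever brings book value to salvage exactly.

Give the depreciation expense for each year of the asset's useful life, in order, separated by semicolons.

Depreciable base = $299,768 − $41,500 = $258,268.
Year 1: DB = ⌊$299,768 × 125%/3⌋ = $124,903; SL = ⌊$258,268/3⌋ = $86,089 → take DB $124,903. Book value $174,865.
Year 2: DB = ⌊$174,865 × 125%/3⌋ = $72,860; SL = ⌊$133,365/2⌋ = $66,682 → take DB $72,860. Book value $102,005.
Year 3 (final): $102,005 − $41,500 = $60,505. Book value $41,500.

$124,903; $72,860; $60,505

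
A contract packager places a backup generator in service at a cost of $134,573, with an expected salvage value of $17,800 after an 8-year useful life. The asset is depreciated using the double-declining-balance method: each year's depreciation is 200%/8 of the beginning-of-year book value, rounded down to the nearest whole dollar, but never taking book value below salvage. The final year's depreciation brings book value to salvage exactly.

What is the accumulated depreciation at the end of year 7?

Depreciable base = $134,573 − $17,800 = $116,773.
Year 1: ⌊$134,573 × 200%/8⌋ = $33,643. Book value $100,930.
Year 2: ⌊$100,930 × 200%/8⌋ = $25,232. Book value $75,698.
Year 3: ⌊$75,698 × 200%/8⌋ = $18,924. Book value $56,774.
Year 4: ⌊$56,774 × 200%/8⌋ = $14,193. Book value $42,581.
Year 5: ⌊$42,581 × 200%/8⌋ = $10,645. Book value $31,936.
Year 6: ⌊$31,936 × 200%/8⌋ = $7,984. Book value $23,952.
Year 7: ⌊$23,952 × 200%/8⌋ = $5,988. Book value $17,964.
Accumulated through year 7 = $134,573 − $17,964 = $116,609.

$116,609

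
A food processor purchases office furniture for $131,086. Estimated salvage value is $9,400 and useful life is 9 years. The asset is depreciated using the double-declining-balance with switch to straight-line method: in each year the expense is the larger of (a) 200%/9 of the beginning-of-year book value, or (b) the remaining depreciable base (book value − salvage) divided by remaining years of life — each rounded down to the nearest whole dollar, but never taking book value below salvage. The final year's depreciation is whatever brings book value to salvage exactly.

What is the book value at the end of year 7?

Depreciable base = $131,086 − $9,400 = $121,686.
Year 1: DB = ⌊$131,086 × 200%/9⌋ = $29,130; SL = ⌊$121,686/9⌋ = $13,520 → take DB $29,130. Book value $101,956.
Year 2: DB = ⌊$101,956 × 200%/9⌋ = $22,656; SL = ⌊$92,556/8⌋ = $11,569 → take DB $22,656. Book value $79,300.
Year 3: DB = ⌊$79,300 × 200%/9⌋ = $17,622; SL = ⌊$69,900/7⌋ = $9,985 → take DB $17,622. Book value $61,678.
Year 4: DB = ⌊$61,678 × 200%/9⌋ = $13,706; SL = ⌊$52,278/6⌋ = $8,713 → take DB $13,706. Book value $47,972.
Year 5: DB = ⌊$47,972 × 200%/9⌋ = $10,660; SL = ⌊$38,572/5⌋ = $7,714 → take DB $10,660. Book value $37,312.
Year 6: DB = ⌊$37,312 × 200%/9⌋ = $8,291; SL = ⌊$27,912/4⌋ = $6,978 → take DB $8,291. Book value $29,021.
Year 7: DB = ⌊$29,021 × 200%/9⌋ = $6,449; SL = ⌊$19,621/3⌋ = $6,540 → take SL $6,540. Book value $22,481.

$22,481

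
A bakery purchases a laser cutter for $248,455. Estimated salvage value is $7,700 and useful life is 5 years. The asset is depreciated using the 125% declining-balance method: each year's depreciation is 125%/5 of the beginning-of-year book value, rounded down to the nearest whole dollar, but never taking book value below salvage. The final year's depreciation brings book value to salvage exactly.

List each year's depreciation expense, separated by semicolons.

$62,113; $46,585; $34,939; $26,204; $70,914

Depreciable base = $248,455 − $7,700 = $240,755.
Year 1: ⌊$248,455 × 125%/5⌋ = $62,113. Book value $186,342.
Year 2: ⌊$186,342 × 125%/5⌋ = $46,585. Book value $139,757.
Year 3: ⌊$139,757 × 125%/5⌋ = $34,939. Book value $104,818.
Year 4: ⌊$104,818 × 125%/5⌋ = $26,204. Book value $78,614.
Year 5 (final): $78,614 − $7,700 = $70,914. Book value $7,700.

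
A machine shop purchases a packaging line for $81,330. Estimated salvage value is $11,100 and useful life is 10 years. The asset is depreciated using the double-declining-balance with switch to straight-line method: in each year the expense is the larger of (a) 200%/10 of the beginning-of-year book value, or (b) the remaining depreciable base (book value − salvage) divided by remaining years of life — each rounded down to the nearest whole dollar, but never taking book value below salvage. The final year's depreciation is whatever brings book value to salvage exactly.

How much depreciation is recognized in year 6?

Depreciable base = $81,330 − $11,100 = $70,230.
Year 1: DB = ⌊$81,330 × 200%/10⌋ = $16,266; SL = ⌊$70,230/10⌋ = $7,023 → take DB $16,266. Book value $65,064.
Year 2: DB = ⌊$65,064 × 200%/10⌋ = $13,012; SL = ⌊$53,964/9⌋ = $5,996 → take DB $13,012. Book value $52,052.
Year 3: DB = ⌊$52,052 × 200%/10⌋ = $10,410; SL = ⌊$40,952/8⌋ = $5,119 → take DB $10,410. Book value $41,642.
Year 4: DB = ⌊$41,642 × 200%/10⌋ = $8,328; SL = ⌊$30,542/7⌋ = $4,363 → take DB $8,328. Book value $33,314.
Year 5: DB = ⌊$33,314 × 200%/10⌋ = $6,662; SL = ⌊$22,214/6⌋ = $3,702 → take DB $6,662. Book value $26,652.
Year 6: DB = ⌊$26,652 × 200%/10⌋ = $5,330; SL = ⌊$15,552/5⌋ = $3,110 → take DB $5,330. Book value $21,322.

$5,330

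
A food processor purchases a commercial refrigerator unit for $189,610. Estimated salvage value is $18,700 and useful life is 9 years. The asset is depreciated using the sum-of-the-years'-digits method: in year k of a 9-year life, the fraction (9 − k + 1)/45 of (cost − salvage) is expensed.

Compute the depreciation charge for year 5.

$18,990

Depreciable base = $189,610 − $18,700 = $170,910.
Sum of the years' digits = 9+8+7+6+5+4+3+2+1 = 45.
Year 1: $170,910 × 9/45 = $34,182. Book value $155,428.
Year 2: $170,910 × 8/45 = $30,384. Book value $125,044.
Year 3: $170,910 × 7/45 = $26,586. Book value $98,458.
Year 4: $170,910 × 6/45 = $22,788. Book value $75,670.
Year 5: $170,910 × 5/45 = $18,990. Book value $56,680.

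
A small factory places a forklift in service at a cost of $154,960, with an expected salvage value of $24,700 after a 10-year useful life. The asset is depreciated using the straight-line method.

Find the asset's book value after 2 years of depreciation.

$128,908

Depreciable base = $154,960 − $24,700 = $130,260.
Annual expense = $130,260 / 10 = $13,026.
End of year 1: book value $141,934.
End of year 2: book value $128,908.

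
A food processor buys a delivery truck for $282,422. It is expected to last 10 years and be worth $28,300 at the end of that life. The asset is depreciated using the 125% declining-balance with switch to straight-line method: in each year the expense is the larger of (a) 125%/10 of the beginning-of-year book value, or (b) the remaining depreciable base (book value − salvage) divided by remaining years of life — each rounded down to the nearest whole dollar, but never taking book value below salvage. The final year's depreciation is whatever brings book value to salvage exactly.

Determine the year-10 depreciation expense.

Depreciable base = $282,422 − $28,300 = $254,122.
Year 1: DB = ⌊$282,422 × 125%/10⌋ = $35,302; SL = ⌊$254,122/10⌋ = $25,412 → take DB $35,302. Book value $247,120.
Year 2: DB = ⌊$247,120 × 125%/10⌋ = $30,890; SL = ⌊$218,820/9⌋ = $24,313 → take DB $30,890. Book value $216,230.
Year 3: DB = ⌊$216,230 × 125%/10⌋ = $27,028; SL = ⌊$187,930/8⌋ = $23,491 → take DB $27,028. Book value $189,202.
Year 4: DB = ⌊$189,202 × 125%/10⌋ = $23,650; SL = ⌊$160,902/7⌋ = $22,986 → take DB $23,650. Book value $165,552.
Year 5: DB = ⌊$165,552 × 125%/10⌋ = $20,694; SL = ⌊$137,252/6⌋ = $22,875 → take SL $22,875. Book value $142,677.
Year 6: DB = ⌊$142,677 × 125%/10⌋ = $17,834; SL = ⌊$114,377/5⌋ = $22,875 → take SL $22,875. Book value $119,802.
Year 7: DB = ⌊$119,802 × 125%/10⌋ = $14,975; SL = ⌊$91,502/4⌋ = $22,875 → take SL $22,875. Book value $96,927.
Year 8: DB = ⌊$96,927 × 125%/10⌋ = $12,115; SL = ⌊$68,627/3⌋ = $22,875 → take SL $22,875. Book value $74,052.
Year 9: DB = ⌊$74,052 × 125%/10⌋ = $9,256; SL = ⌊$45,752/2⌋ = $22,876 → take SL $22,876. Book value $51,176.
Year 10 (final): $51,176 − $28,300 = $22,876. Book value $28,300.

$22,876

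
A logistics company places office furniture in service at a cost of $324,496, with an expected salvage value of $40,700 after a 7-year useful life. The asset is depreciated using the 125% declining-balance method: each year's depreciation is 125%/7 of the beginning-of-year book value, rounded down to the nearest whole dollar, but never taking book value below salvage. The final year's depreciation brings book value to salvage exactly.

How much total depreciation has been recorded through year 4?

Depreciable base = $324,496 − $40,700 = $283,796.
Year 1: ⌊$324,496 × 125%/7⌋ = $57,945. Book value $266,551.
Year 2: ⌊$266,551 × 125%/7⌋ = $47,598. Book value $218,953.
Year 3: ⌊$218,953 × 125%/7⌋ = $39,098. Book value $179,855.
Year 4: ⌊$179,855 × 125%/7⌋ = $32,116. Book value $147,739.
Accumulated through year 4 = $324,496 − $147,739 = $176,757.

$176,757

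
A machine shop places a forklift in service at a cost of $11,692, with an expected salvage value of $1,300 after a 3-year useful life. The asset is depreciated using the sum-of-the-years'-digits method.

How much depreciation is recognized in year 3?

$1,732

Depreciable base = $11,692 − $1,300 = $10,392.
Sum of the years' digits = 3+2+1 = 6.
Year 1: $10,392 × 3/6 = $5,196. Book value $6,496.
Year 2: $10,392 × 2/6 = $3,464. Book value $3,032.
Year 3: $10,392 × 1/6 = $1,732. Book value $1,300.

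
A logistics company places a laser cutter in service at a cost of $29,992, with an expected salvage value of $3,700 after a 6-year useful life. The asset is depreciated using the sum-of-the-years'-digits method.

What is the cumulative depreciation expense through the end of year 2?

Depreciable base = $29,992 − $3,700 = $26,292.
Sum of the years' digits = 6+5+4+3+2+1 = 21.
Year 1: $26,292 × 6/21 = $7,512. Book value $22,480.
Year 2: $26,292 × 5/21 = $6,260. Book value $16,220.
Accumulated through year 2 = $29,992 − $16,220 = $13,772.

$13,772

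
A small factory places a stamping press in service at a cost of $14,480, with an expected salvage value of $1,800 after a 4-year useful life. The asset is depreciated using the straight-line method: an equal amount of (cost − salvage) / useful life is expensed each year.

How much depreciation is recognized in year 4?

Depreciable base = $14,480 − $1,800 = $12,680.
Annual expense = $12,680 / 4 = $3,170.

$3,170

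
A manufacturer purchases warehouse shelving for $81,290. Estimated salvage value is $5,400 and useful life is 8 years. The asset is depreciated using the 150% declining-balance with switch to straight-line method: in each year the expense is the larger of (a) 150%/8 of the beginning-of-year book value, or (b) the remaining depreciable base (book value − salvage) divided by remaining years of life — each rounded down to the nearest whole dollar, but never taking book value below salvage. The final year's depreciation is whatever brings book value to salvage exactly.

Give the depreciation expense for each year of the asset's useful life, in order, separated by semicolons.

Depreciable base = $81,290 − $5,400 = $75,890.
Year 1: DB = ⌊$81,290 × 150%/8⌋ = $15,241; SL = ⌊$75,890/8⌋ = $9,486 → take DB $15,241. Book value $66,049.
Year 2: DB = ⌊$66,049 × 150%/8⌋ = $12,384; SL = ⌊$60,649/7⌋ = $8,664 → take DB $12,384. Book value $53,665.
Year 3: DB = ⌊$53,665 × 150%/8⌋ = $10,062; SL = ⌊$48,265/6⌋ = $8,044 → take DB $10,062. Book value $43,603.
Year 4: DB = ⌊$43,603 × 150%/8⌋ = $8,175; SL = ⌊$38,203/5⌋ = $7,640 → take DB $8,175. Book value $35,428.
Year 5: DB = ⌊$35,428 × 150%/8⌋ = $6,642; SL = ⌊$30,028/4⌋ = $7,507 → take SL $7,507. Book value $27,921.
Year 6: DB = ⌊$27,921 × 150%/8⌋ = $5,235; SL = ⌊$22,521/3⌋ = $7,507 → take SL $7,507. Book value $20,414.
Year 7: DB = ⌊$20,414 × 150%/8⌋ = $3,827; SL = ⌊$15,014/2⌋ = $7,507 → take SL $7,507. Book value $12,907.
Year 8 (final): $12,907 − $5,400 = $7,507. Book value $5,400.

$15,241; $12,384; $10,062; $8,175; $7,507; $7,507; $7,507; $7,507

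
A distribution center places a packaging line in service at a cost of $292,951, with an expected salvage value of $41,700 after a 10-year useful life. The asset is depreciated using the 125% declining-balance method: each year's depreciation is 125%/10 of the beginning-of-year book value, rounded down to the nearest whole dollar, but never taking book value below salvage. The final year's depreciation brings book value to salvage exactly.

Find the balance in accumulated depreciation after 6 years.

Depreciable base = $292,951 − $41,700 = $251,251.
Year 1: ⌊$292,951 × 125%/10⌋ = $36,618. Book value $256,333.
Year 2: ⌊$256,333 × 125%/10⌋ = $32,041. Book value $224,292.
Year 3: ⌊$224,292 × 125%/10⌋ = $28,036. Book value $196,256.
Year 4: ⌊$196,256 × 125%/10⌋ = $24,532. Book value $171,724.
Year 5: ⌊$171,724 × 125%/10⌋ = $21,465. Book value $150,259.
Year 6: ⌊$150,259 × 125%/10⌋ = $18,782. Book value $131,477.
Accumulated through year 6 = $292,951 − $131,477 = $161,474.

$161,474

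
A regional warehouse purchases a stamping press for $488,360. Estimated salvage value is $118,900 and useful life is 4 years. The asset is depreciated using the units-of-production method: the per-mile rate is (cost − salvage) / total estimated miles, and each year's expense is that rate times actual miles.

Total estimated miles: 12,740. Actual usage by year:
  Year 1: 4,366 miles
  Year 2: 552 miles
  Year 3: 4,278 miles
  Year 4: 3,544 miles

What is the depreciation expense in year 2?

$16,008

Depreciable base = $488,360 − $118,900 = $369,460.
Rate = $369,460 / 12,740 miles = $29 per mile.
Year 1: 4,366 × $29 = $126,614. Book value $361,746.
Year 2: 552 × $29 = $16,008. Book value $345,738.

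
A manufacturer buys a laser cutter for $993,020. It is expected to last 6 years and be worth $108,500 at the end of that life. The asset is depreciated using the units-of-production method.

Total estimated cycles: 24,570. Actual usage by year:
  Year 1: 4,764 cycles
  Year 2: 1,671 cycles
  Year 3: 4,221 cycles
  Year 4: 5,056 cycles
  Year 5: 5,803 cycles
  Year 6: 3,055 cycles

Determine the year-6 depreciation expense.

$109,980

Depreciable base = $993,020 − $108,500 = $884,520.
Rate = $884,520 / 24,570 cycles = $36 per cycle.
Year 1: 4,764 × $36 = $171,504. Book value $821,516.
Year 2: 1,671 × $36 = $60,156. Book value $761,360.
Year 3: 4,221 × $36 = $151,956. Book value $609,404.
Year 4: 5,056 × $36 = $182,016. Book value $427,388.
Year 5: 5,803 × $36 = $208,908. Book value $218,480.
Year 6: 3,055 × $36 = $109,980. Book value $108,500.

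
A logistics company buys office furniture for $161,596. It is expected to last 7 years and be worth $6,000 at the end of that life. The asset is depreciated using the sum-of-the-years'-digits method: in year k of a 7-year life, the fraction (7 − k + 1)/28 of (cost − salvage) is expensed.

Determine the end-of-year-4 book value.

$39,342

Depreciable base = $161,596 − $6,000 = $155,596.
Sum of the years' digits = 7+6+5+4+3+2+1 = 28.
Year 1: $155,596 × 7/28 = $38,899. Book value $122,697.
Year 2: $155,596 × 6/28 = $33,342. Book value $89,355.
Year 3: $155,596 × 5/28 = $27,785. Book value $61,570.
Year 4: $155,596 × 4/28 = $22,228. Book value $39,342.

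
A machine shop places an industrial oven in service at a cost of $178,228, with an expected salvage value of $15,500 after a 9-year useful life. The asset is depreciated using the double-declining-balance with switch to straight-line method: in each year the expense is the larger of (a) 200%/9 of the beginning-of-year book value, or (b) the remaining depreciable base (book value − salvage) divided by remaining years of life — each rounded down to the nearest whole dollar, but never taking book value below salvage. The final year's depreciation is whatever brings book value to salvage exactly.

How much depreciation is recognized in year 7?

$8,768

Depreciable base = $178,228 − $15,500 = $162,728.
Year 1: DB = ⌊$178,228 × 200%/9⌋ = $39,606; SL = ⌊$162,728/9⌋ = $18,080 → take DB $39,606. Book value $138,622.
Year 2: DB = ⌊$138,622 × 200%/9⌋ = $30,804; SL = ⌊$123,122/8⌋ = $15,390 → take DB $30,804. Book value $107,818.
Year 3: DB = ⌊$107,818 × 200%/9⌋ = $23,959; SL = ⌊$92,318/7⌋ = $13,188 → take DB $23,959. Book value $83,859.
Year 4: DB = ⌊$83,859 × 200%/9⌋ = $18,635; SL = ⌊$68,359/6⌋ = $11,393 → take DB $18,635. Book value $65,224.
Year 5: DB = ⌊$65,224 × 200%/9⌋ = $14,494; SL = ⌊$49,724/5⌋ = $9,944 → take DB $14,494. Book value $50,730.
Year 6: DB = ⌊$50,730 × 200%/9⌋ = $11,273; SL = ⌊$35,230/4⌋ = $8,807 → take DB $11,273. Book value $39,457.
Year 7: DB = ⌊$39,457 × 200%/9⌋ = $8,768; SL = ⌊$23,957/3⌋ = $7,985 → take DB $8,768. Book value $30,689.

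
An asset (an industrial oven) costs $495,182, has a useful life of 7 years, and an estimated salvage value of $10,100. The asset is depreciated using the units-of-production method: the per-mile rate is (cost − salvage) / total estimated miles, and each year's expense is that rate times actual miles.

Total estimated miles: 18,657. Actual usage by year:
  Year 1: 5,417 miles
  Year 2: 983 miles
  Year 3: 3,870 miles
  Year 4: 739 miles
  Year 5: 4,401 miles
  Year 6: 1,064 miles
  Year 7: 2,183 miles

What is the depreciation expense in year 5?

Depreciable base = $495,182 − $10,100 = $485,082.
Rate = $485,082 / 18,657 miles = $26 per mile.
Year 1: 5,417 × $26 = $140,842. Book value $354,340.
Year 2: 983 × $26 = $25,558. Book value $328,782.
Year 3: 3,870 × $26 = $100,620. Book value $228,162.
Year 4: 739 × $26 = $19,214. Book value $208,948.
Year 5: 4,401 × $26 = $114,426. Book value $94,522.

$114,426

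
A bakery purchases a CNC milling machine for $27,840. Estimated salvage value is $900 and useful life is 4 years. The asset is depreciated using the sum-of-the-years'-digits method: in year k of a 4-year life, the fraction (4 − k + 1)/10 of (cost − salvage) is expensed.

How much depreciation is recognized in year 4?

$2,694

Depreciable base = $27,840 − $900 = $26,940.
Sum of the years' digits = 4+3+2+1 = 10.
Year 1: $26,940 × 4/10 = $10,776. Book value $17,064.
Year 2: $26,940 × 3/10 = $8,082. Book value $8,982.
Year 3: $26,940 × 2/10 = $5,388. Book value $3,594.
Year 4: $26,940 × 1/10 = $2,694. Book value $900.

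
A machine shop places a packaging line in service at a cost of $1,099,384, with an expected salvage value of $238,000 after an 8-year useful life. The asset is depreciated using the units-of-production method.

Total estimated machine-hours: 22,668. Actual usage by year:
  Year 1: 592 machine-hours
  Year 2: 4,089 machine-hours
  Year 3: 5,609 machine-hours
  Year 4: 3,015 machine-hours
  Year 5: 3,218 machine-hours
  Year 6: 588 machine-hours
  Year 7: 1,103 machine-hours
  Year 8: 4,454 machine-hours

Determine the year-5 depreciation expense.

$122,284

Depreciable base = $1,099,384 − $238,000 = $861,384.
Rate = $861,384 / 22,668 machine-hours = $38 per machine-hour.
Year 1: 592 × $38 = $22,496. Book value $1,076,888.
Year 2: 4,089 × $38 = $155,382. Book value $921,506.
Year 3: 5,609 × $38 = $213,142. Book value $708,364.
Year 4: 3,015 × $38 = $114,570. Book value $593,794.
Year 5: 3,218 × $38 = $122,284. Book value $471,510.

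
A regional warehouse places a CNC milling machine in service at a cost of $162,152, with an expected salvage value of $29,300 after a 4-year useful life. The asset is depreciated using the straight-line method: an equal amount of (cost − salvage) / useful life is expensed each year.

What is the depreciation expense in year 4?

Depreciable base = $162,152 − $29,300 = $132,852.
Annual expense = $132,852 / 4 = $33,213.

$33,213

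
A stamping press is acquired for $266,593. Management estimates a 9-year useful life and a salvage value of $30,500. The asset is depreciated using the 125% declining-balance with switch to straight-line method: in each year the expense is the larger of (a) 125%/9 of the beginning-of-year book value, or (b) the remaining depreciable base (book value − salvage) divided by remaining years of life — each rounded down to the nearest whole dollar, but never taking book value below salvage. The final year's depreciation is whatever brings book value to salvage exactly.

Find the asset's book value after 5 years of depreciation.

Depreciable base = $266,593 − $30,500 = $236,093.
Year 1: DB = ⌊$266,593 × 125%/9⌋ = $37,026; SL = ⌊$236,093/9⌋ = $26,232 → take DB $37,026. Book value $229,567.
Year 2: DB = ⌊$229,567 × 125%/9⌋ = $31,884; SL = ⌊$199,067/8⌋ = $24,883 → take DB $31,884. Book value $197,683.
Year 3: DB = ⌊$197,683 × 125%/9⌋ = $27,455; SL = ⌊$167,183/7⌋ = $23,883 → take DB $27,455. Book value $170,228.
Year 4: DB = ⌊$170,228 × 125%/9⌋ = $23,642; SL = ⌊$139,728/6⌋ = $23,288 → take DB $23,642. Book value $146,586.
Year 5: DB = ⌊$146,586 × 125%/9⌋ = $20,359; SL = ⌊$116,086/5⌋ = $23,217 → take SL $23,217. Book value $123,369.

$123,369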